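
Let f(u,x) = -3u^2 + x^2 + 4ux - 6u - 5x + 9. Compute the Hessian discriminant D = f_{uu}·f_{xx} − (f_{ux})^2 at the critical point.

∂f/∂u = -6u + 4x - 6 = 0 and ∂f/∂x = 4u + 2x - 5 = 0, so (u, x) = (2/7, 27/14).
The Hessian has f_{uu} = -6, f_{xx} = 2, f_{ux} = 4, giving D = -28 < 0, so the point is a saddle point.
D = (-6)·(2) − (4)^2 = -28.

-28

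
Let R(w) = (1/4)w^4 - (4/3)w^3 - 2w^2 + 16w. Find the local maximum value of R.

R'(w) = w^3 - 4w^2 - 4w + 16. Setting R'(w) = 0 gives w ∈ {-2, 2, 4}.
R''(w) = 3w^2 - 8w - 4. R''(-2) = 24 > 0 ⇒ local minimum; R''(2) = -8 < 0 ⇒ local maximum; R''(4) = 12 > 0 ⇒ local minimum.
So the local maximum value is R(2) = 52/3.

52/3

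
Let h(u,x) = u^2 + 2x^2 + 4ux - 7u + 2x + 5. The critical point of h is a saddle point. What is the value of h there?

99/4

∂h/∂u = 2u + 4x - 7 = 0 and ∂h/∂x = 4u + 4x + 2 = 0, so (u, x) = (-9/2, 4).
The Hessian has h_{uu} = 2, h_{xx} = 4, h_{ux} = 4, giving D = -8 < 0, so the point is a saddle point.
h(-9/2, 4) = 99/4.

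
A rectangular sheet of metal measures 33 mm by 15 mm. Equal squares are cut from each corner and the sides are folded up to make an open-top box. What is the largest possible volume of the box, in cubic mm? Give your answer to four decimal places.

732.0847

With cut size x, the volume is V(x) = x(33 − 2x)(15 − 2x) for 0 < x < 7.5.
V'(x) = 12x^2 − 192x + 495. Setting V'(x) = 0 gives x ≈ 3.2303 (the root in (0, 7.5)).
V''(x) = 24x − 192 is negative there, so this is the maximum; V ≈ 732.0847.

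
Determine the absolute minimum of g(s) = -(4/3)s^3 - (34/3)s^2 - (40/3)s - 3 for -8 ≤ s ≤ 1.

-53

The derivative is -4s^2 - (68/3)s - 40/3, which vanishes at s = -5 and s = -2/3.
Compare values at every candidate in [-8, 1]: g(-8) = 61, g(-5) = -53, g(-2/3) = 101/81, g(1) = -29.
The minimum over the interval is -53, attained at s = -5.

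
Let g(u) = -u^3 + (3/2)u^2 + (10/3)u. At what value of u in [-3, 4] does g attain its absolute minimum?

4

Differentiating, g'(u) = -3u^2 + 3u + 10/3; which vanishes at u = -2/3 and u = 5/3.
Evaluating at the critical points and endpoints: g(-3) = 61/2,  g(-2/3) = -34/27,  g(5/3) = 275/54,  g(4) = -80/3.
Hence the absolute minimum is -80/3 at u = 4.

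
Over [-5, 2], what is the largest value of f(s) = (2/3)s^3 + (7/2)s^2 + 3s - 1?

The derivative is 2s^2 + 7s + 3, which vanishes at s = -3 and s = -1/2.
Evaluating at the critical points and endpoints: f(-5) = -71/6; f(-3) = 7/2; f(-1/2) = -41/24; f(2) = 73/3.
So the maximum is f(2) = 73/3.

73/3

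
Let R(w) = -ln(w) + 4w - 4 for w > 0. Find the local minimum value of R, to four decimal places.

R'(w) = -1/w + 4 = 0 gives w = 1/4.
R''(w) = 1/w², which is positive for w > 0, so this is a local minimum.
R(1/4) = -1·ln(1/4) + 1 - 4 ≈ -1.6137.

-1.6137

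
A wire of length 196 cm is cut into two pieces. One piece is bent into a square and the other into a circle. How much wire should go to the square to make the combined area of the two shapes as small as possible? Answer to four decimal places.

Let x be the length used for the square. Square side x/4; circle radius (196−x)/(2π).
A(x) = (x/4)² + π·((196−x)/(2π))² = x²/16 + (196−x)²/(4π) for 0 ≤ x ≤ 196. A'(x) = x/8 − (196−x)/(2π) = 0 gives x = 4·196/(π+4) ≈ 109.7794.
A'' = 1/8 + 1/(2π) > 0, so this gives the minimum combined area; x ≈ 109.7794 cm to the square.

109.7794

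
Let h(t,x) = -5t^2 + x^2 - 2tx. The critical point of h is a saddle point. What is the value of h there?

∂h/∂t = -10t - 2x = 0 and ∂h/∂x = -2t + 2x = 0, so (t, x) = (0, 0).
The Hessian has h_{tt} = -10, h_{xx} = 2, h_{tx} = -2, giving D = -24 < 0, so the point is a saddle point.
h(0, 0) = 0.

0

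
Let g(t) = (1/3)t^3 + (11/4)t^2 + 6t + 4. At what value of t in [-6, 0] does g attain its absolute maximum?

Differentiating, g'(t) = t^2 + (11/2)t + 6; which vanishes at t = -4 and t = -3/2.
Compare values at every candidate in [-6, 0]: g(-6) = -5, g(-4) = 8/3, g(-3/2) = 1/16, g(0) = 4.
The maximum over the interval is 4, attained at t = 0.

0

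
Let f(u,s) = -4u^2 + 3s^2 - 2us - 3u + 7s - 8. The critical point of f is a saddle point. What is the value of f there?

-627/52

∂f/∂u = -8u - 2s - 3 = 0 and ∂f/∂s = -2u + 6s + 7 = 0, so (u, s) = (-1/13, -31/26).
The Hessian has f_{uu} = -8, f_{ss} = 6, f_{us} = -2, giving D = -52 < 0, so the point is a saddle point.
f(-1/13, -31/26) = -627/52.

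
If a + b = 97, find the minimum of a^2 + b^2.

9409/2

With a + b = 97, a^2 + b^2 = a^2 + (97 − a)^2.
The derivative 2a − 2(97 − a) = 4a − 194 vanishes at a = 97/2; second derivative 4 > 0, a minimum.
The minimum is 2·(97/2)^2 = 9409/2.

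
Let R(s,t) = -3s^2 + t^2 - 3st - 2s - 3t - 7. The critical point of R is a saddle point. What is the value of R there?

-152/21

∂R/∂s = -6s - 3t - 2 = 0 and ∂R/∂t = -3s + 2t - 3 = 0, so (s, t) = (-13/21, 4/7).
The Hessian has R_{ss} = -6, R_{tt} = 2, R_{st} = -3, giving D = -21 < 0, so the point is a saddle point.
R(-13/21, 4/7) = -152/21.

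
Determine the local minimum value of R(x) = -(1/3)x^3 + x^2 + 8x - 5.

R'(x) = -x^2 + 2x + 8. Setting R'(x) = 0 gives x ∈ {-2, 4}.
Second-derivative test with R''(x) = -2x + 2: R''(-2) = 6 > 0 ⇒ local minimum; R''(4) = -6 < 0 ⇒ local maximum.
So the local minimum value is R(-2) = -43/3.

-43/3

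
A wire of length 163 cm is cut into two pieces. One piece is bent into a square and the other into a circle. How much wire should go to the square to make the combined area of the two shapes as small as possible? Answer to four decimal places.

Let x be the length used for the square. Square side x/4; circle radius (163−x)/(2π).
A(x) = (x/4)² + π·((163−x)/(2π))² = x²/16 + (163−x)²/(4π) for 0 ≤ x ≤ 163. A'(x) = x/8 − (163−x)/(2π) = 0 gives x = 4·163/(π+4) ≈ 91.2962.
A'' = 1/8 + 1/(2π) > 0, so this gives the minimum combined area; x ≈ 91.2962 cm to the square.

91.2962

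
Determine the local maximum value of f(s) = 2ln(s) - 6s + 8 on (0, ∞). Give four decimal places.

3.8028

f'(s) = 2/s − 6 = 0 gives s = 1/3.
f''(s) = -2/s², which is negative for s > 0, so this is a local maximum.
f(1/3) = 2·ln(1/3) - 2 + 8 ≈ 3.8028.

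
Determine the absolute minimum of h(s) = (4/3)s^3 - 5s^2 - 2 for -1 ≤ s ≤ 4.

The derivative is 4s^2 - 10s, which vanishes at s = 0 and s = 5/2.
Evaluating at the critical points and endpoints: h(-1) = -25/3; h(0) = -2; h(5/2) = -149/12; h(4) = 10/3.
The minimum over the interval is -149/12, attained at s = 5/2.

-149/12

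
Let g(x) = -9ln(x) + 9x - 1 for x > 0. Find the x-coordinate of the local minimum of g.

g'(x) = -9/x + 9 = 0 gives x = 1.
g''(x) = 9/x², which is positive for x > 0, so this is a local minimum.
g(1) = -9·ln(1) + 9 - 1 ≈ 8.0000.

1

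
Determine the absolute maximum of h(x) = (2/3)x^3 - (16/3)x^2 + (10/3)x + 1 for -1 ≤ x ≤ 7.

125/81

h'(x) = 2x^2 - (32/3)x + 10/3, which vanishes at x = 1/3 and x = 5.
Evaluating at the critical points and endpoints: h(-1) = -25/3,  h(1/3) = 125/81,  h(5) = -97/3,  h(7) = -25/3.
The maximum over the interval is 125/81, attained at x = 1/3.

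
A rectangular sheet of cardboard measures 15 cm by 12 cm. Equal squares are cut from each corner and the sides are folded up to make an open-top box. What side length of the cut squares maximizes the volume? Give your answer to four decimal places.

With cut size x, the volume is V(x) = x(15 − 2x)(12 − 2x) for 0 < x < 6.
V'(x) = 12x^2 − 108x + 180. Setting V'(x) = 0 gives x ≈ 2.2087 (the root in (0, 6)).
V''(x) = 24x − 108 is negative there, so this is the maximum; V ≈ 177.2341.

2.2087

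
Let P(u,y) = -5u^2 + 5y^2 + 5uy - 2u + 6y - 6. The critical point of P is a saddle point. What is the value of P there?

-34/5

∂P/∂u = -10u + 5y - 2 = 0 and ∂P/∂y = 5u + 10y + 6 = 0, so (u, y) = (-2/5, -2/5).
The Hessian has P_{uu} = -10, P_{yy} = 10, P_{uy} = 5, giving D = -125 < 0, so the point is a saddle point.
P(-2/5, -2/5) = -34/5.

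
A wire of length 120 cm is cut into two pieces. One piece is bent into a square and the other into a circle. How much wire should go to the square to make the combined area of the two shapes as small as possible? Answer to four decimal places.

Let x be the length used for the square. Square side x/4; circle radius (120−x)/(2π).
A(x) = (x/4)² + π·((120−x)/(2π))² = x²/16 + (120−x)²/(4π) for 0 ≤ x ≤ 120. A'(x) = x/8 − (120−x)/(2π) = 0 gives x = 4·120/(π+4) ≈ 67.2119.
A'' = 1/8 + 1/(2π) > 0, so this gives the minimum combined area; x ≈ 67.2119 cm to the square.

67.2119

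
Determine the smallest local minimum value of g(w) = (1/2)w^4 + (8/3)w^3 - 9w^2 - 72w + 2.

-365/2

g'(w) = 2w^3 + 8w^2 - 18w - 72. Setting g'(w) = 0 gives w ∈ {-4, -3, 3}.
Second-derivative test with g''(w) = 6w^2 + 16w - 18: g''(-4) = 14 > 0 ⇒ local minimum; g''(-3) = -12 < 0 ⇒ local maximum; g''(3) = 84 > 0 ⇒ local minimum.
Thus g has its smallest local minimum at w = 3, with value -365/2.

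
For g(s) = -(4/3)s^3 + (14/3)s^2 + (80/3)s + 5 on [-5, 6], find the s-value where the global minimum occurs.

Differentiating, g'(s) = -4s^2 + (28/3)s + 80/3; which vanishes at s = -5/3 and s = 4.
Candidates: g(-5) = 155,  g(-5/3) = -1645/81,  g(4) = 101,  g(6) = 45.
The minimum over the interval is -1645/81, attained at s = -5/3.

-5/3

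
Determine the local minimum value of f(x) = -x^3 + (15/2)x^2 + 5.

f'(x) = -3x^2 + 15x. Setting f'(x) = 0 gives x ∈ {0, 5}.
Since f''(x) = -6x + 15, we get f''(0) = 15 > 0 ⇒ local minimum; f''(5) = -15 < 0 ⇒ local maximum.
Thus f has its local minimum at x = 0, with value 5.

5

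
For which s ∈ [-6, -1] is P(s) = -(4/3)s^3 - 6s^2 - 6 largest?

The derivative is -4s^2 - 12s, whose only zero in [-6, -1] is s = -3.
Compare values at every candidate in [-6, -1]: P(-6) = 66, P(-3) = -24, P(-1) = -32/3.
Hence the absolute maximum is 66 at s = -6.

-6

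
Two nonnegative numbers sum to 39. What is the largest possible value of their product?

1521/4

With x + y = 39, the product is P(x) = x(39 − x).
P'(x) = 39 − 2x = 0 gives x = 39/2; P'' = −2 < 0, so this is the maximum.
P = 39/2·39/2 = 1521/4.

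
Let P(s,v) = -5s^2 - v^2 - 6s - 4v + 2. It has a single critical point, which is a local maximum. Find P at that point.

∂P/∂s = -10s - 6 = 0 and ∂P/∂v = -2v - 4 = 0, so (s, v) = (-3/5, -2).
The Hessian has P_{ss} = -10, P_{vv} = -2, P_{sv} = 0, giving D = 20 > 0 with P_{ss} < 0, so the point is a local maximum.
P(-3/5, -2) = 39/5.

39/5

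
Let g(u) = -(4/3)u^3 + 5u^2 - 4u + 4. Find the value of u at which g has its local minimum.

g'(u) = -4u^2 + 10u - 4 = 0 at u = 1/2, 2.
g''(u) = -8u + 10. g''(1/2) = 6 > 0 ⇒ local minimum; g''(2) = -6 < 0 ⇒ local maximum.
Thus g has its local minimum at u = 1/2, with value 37/12.

1/2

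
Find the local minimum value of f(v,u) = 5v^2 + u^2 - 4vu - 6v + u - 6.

-41/4

∂f/∂v = 10v - 4u - 6 = 0 and ∂f/∂u = -4v + 2u + 1 = 0, so (v, u) = (2, 7/2).
The Hessian has f_{vv} = 10, f_{uu} = 2, f_{vu} = -4, giving D = 4 > 0 with f_{vv} > 0, so the point is a local minimum.
f(2, 7/2) = -41/4.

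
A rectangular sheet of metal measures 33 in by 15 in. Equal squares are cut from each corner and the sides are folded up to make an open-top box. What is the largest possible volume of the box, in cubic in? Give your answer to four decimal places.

With cut size x, the volume is V(x) = x(33 − 2x)(15 − 2x) for 0 < x < 7.5.
V'(x) = 12x^2 − 192x + 495. Setting V'(x) = 0 gives x ≈ 3.2303 (the root in (0, 7.5)).
V''(x) = 24x − 192 is negative there, so this is the maximum; V ≈ 732.0847.

732.0847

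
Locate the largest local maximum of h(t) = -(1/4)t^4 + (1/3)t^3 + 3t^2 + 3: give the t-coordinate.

3

h'(t) = -t^3 + t^2 + 6t = 0 at t = -2, 0, 3.
Since h''(t) = -3t^2 + 2t + 6, we get h''(-2) = -10 < 0 ⇒ local maximum; h''(0) = 6 > 0 ⇒ local minimum; h''(3) = -15 < 0 ⇒ local maximum.
Thus h has its largest local maximum at t = 3, with value 75/4.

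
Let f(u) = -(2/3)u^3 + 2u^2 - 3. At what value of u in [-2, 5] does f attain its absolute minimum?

5

f'(u) = -2u^2 + 4u, which vanishes at u = 0 and u = 2.
Compare values at every candidate in [-2, 5]: f(-2) = 31/3, f(0) = -3, f(2) = -1/3, f(5) = -109/3.
Hence the absolute minimum is -109/3 at u = 5.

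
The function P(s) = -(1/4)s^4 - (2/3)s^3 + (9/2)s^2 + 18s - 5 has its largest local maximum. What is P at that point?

205/4

P'(s) = -s^3 - 2s^2 + 9s + 18 = 0 at s = -3, -2, 3.
Second-derivative test with P''(s) = -3s^2 - 4s + 9: P''(-3) = -6 < 0 ⇒ local maximum; P''(-2) = 5 > 0 ⇒ local minimum; P''(3) = -30 < 0 ⇒ local maximum.
Thus P has its largest local maximum at s = 3, with value 205/4.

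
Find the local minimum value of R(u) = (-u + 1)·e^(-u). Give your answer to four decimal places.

By the product rule, R'(u) = (u - 2)·e^(-u). Since e^(-u) > 0, the only critical point is u = 2.
R''(2) has the same sign as 1 > 0, so this is a local minimum.
R(2) = (-1)·e^(-2) ≈ -0.1353.

-0.1353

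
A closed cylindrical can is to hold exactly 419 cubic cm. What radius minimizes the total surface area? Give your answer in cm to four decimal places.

4.0552

With radius r and height h, πr²h = 419 so h = 419/(πr²), and S(r) = 2πr² + 2πrh = 2πr² + 2·419/r.
S'(r) = 4πr − 2·419/r² = 0 ⇒ r³ = 419/(2π), so r ≈ 4.0552 and h = 2r ≈ 8.1104.
S''(r) = 4π + 4·419/r³ > 0, so this is the minimum; S ≈ 309.9730.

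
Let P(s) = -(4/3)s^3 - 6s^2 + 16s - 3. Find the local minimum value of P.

-233/3

Critical points: P'(s) = -4s^2 - 12s + 16 vanishes at s = -4, 1.
P''(s) = -8s - 12. P''(-4) = 20 > 0 ⇒ local minimum; P''(1) = -20 < 0 ⇒ local maximum.
Thus P has its local minimum at s = -4, with value -233/3.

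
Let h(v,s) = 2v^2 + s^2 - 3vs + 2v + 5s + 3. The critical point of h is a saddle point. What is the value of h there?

∂h/∂v = 4v - 3s + 2 = 0 and ∂h/∂s = -3v + 2s + 5 = 0, so (v, s) = (19, 26).
The Hessian has h_{vv} = 4, h_{ss} = 2, h_{vs} = -3, giving D = -1 < 0, so the point is a saddle point.
h(19, 26) = 87.

87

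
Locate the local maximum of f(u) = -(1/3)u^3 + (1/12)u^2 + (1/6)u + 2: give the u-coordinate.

1/2

Critical points: f'(u) = -u^2 + (1/6)u + 1/6 vanishes at u = -1/3, 1/2.
f''(u) = -2u + 1/6. f''(-1/3) = 5/6 > 0 ⇒ local minimum; f''(1/2) = -5/6 < 0 ⇒ local maximum.
So the local maximum value is f(1/2) = 33/16.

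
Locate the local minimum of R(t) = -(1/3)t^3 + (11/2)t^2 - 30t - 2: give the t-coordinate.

5

R'(t) = -t^2 + 11t - 30 = 0 at t = 5, 6.
Since R''(t) = -2t + 11, we get R''(5) = 1 > 0 ⇒ local minimum; R''(6) = -1 < 0 ⇒ local maximum.
Thus R has its local minimum at t = 5, with value -337/6.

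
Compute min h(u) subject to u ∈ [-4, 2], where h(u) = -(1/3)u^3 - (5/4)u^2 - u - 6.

-47/3

Differentiating, h'(u) = -u^2 - (5/2)u - 1; which vanishes at u = -2 and u = -1/2.
Evaluating at the critical points and endpoints: h(-4) = -2/3; h(-2) = -19/3; h(-1/2) = -277/48; h(2) = -47/3.
So the minimum is h(2) = -47/3.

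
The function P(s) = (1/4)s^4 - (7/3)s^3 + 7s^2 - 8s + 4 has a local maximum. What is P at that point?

4/3

P'(s) = s^3 - 7s^2 + 14s - 8 = 0 at s = 1, 2, 4.
Second-derivative test with P''(s) = 3s^2 - 14s + 14: P''(1) = 3 > 0 ⇒ local minimum; P''(2) = -2 < 0 ⇒ local maximum; P''(4) = 6 > 0 ⇒ local minimum.
Thus P has its local maximum at s = 2, with value 4/3.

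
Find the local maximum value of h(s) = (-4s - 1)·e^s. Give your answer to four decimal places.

1.1460

Differentiating with the product rule gives h'(s) = (-4s - 5)·e^s. Since e^s > 0, the only critical point is s = -5/4.
h''(-5/4) has the same sign as -4 < 0, so this is a local maximum.
h(-5/4) = (4)·e^(-5/4) ≈ 1.1460.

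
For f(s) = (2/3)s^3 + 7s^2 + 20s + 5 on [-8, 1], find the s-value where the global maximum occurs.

1

The derivative is 2s^2 + 14s + 20, which vanishes at s = -5 and s = -2.
Compare values at every candidate in [-8, 1]: f(-8) = -145/3; f(-5) = -10/3; f(-2) = -37/3; f(1) = 98/3.
So the maximum is f(1) = 98/3.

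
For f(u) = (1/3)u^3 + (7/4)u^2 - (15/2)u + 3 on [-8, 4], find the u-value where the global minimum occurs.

f'(u) = u^2 + (7/2)u - 15/2, which vanishes at u = -5 and u = 3/2.
Candidates: f(-8) = 13/3, f(-5) = 511/12, f(3/2) = -51/16, f(4) = 67/3.
The minimum over the interval is -51/16, attained at u = 3/2.

3/2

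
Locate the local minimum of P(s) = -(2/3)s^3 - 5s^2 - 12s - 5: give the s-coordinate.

-3

Critical points: P'(s) = -2s^2 - 10s - 12 vanishes at s = -3, -2.
Since P''(s) = -4s - 10, we get P''(-3) = 2 > 0 ⇒ local minimum; P''(-2) = -2 < 0 ⇒ local maximum.
So the local minimum value is P(-3) = 4.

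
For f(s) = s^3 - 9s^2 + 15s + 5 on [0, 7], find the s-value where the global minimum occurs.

5

Differentiating, f'(s) = 3s^2 - 18s + 15; which vanishes at s = 1 and s = 5.
Compare values at every candidate in [0, 7]: f(0) = 5; f(1) = 12; f(5) = -20; f(7) = 12.
The minimum over the interval is -20, attained at s = 5.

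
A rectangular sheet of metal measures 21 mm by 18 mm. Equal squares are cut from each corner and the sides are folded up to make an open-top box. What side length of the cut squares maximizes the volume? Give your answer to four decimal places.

With cut size x, the volume is V(x) = x(21 − 2x)(18 − 2x) for 0 < x < 9.
V'(x) = 12x^2 − 156x + 378. Setting V'(x) = 0 gives x ≈ 3.2213 (the root in (0, 9)).
V''(x) = 24x − 156 is negative there, so this is the maximum; V ≈ 541.9699.

3.2213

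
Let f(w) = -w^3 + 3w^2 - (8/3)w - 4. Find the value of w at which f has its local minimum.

2/3

Critical points: f'(w) = -3w^2 + 6w - 8/3 vanishes at w = 2/3, 4/3.
f''(w) = -6w + 6. f''(2/3) = 2 > 0 ⇒ local minimum; f''(4/3) = -2 < 0 ⇒ local maximum.
Thus f has its local minimum at w = 2/3, with value -128/27.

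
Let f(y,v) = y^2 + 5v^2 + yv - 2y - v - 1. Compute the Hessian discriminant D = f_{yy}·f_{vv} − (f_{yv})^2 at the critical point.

19

∂f/∂y = 2y + v - 2 = 0 and ∂f/∂v = y + 10v - 1 = 0, so (y, v) = (1, 0).
The Hessian has f_{yy} = 2, f_{vv} = 10, f_{yv} = 1, giving D = 19 > 0 with f_{yy} > 0, so the point is a local minimum.
D = (2)·(10) − (1)^2 = 19.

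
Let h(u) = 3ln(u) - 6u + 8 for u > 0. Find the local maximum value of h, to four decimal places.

h'(u) = 3/u − 6 = 0 gives u = 1/2.
h''(u) = -3/u², which is negative for u > 0, so this is a local maximum.
h(1/2) = 3·ln(1/2) - 3 + 8 ≈ 2.9206.

2.9206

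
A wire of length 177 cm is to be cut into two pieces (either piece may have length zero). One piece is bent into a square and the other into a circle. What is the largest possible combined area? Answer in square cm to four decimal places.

Let x be the length used for the square. Square side x/4; circle radius (177−x)/(2π).
A(x) = (x/4)² + π·((177−x)/(2π))² = x²/16 + (177−x)²/(4π) for 0 ≤ x ≤ 177. A'(x) = x/8 − (177−x)/(2π) = 0 gives x = 4·177/(π+4) ≈ 99.1376.
A'' > 0, so the interior critical point is a minimum; the maximum is at an endpoint. A(0) = 2493.0826 and A(177) = 1958.0625, so the largest area is 2493.0826.

2493.0826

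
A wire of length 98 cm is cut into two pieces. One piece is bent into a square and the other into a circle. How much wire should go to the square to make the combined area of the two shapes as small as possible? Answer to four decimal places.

Let x be the length used for the square. Square side x/4; circle radius (98−x)/(2π).
A(x) = (x/4)² + π·((98−x)/(2π))² = x²/16 + (98−x)²/(4π) for 0 ≤ x ≤ 98. A'(x) = x/8 − (98−x)/(2π) = 0 gives x = 4·98/(π+4) ≈ 54.8897.
A'' = 1/8 + 1/(2π) > 0, so this gives the minimum combined area; x ≈ 54.8897 cm to the square.

54.8897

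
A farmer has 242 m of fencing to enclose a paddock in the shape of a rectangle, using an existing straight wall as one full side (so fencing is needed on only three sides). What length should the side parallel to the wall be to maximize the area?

Let the sides perpendicular to the wall have length x and the parallel side y, so 2x + y = 242 and the area is A = xy = x(242 − 2x).
A'(x) = 242 − 4x = 0 gives x = 121/2, and A''(x) = −4 < 0 confirms a maximum.
Then y = 242 − 2·121/2 = 121 and A = 14641/2.

121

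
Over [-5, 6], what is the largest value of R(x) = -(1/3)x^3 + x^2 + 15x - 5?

160/3

Differentiating, R'(x) = -x^2 + 2x + 15; which vanishes at x = -3 and x = 5.
Compare values at every candidate in [-5, 6]: R(-5) = -40/3; R(-3) = -32; R(5) = 160/3; R(6) = 49.
Hence the absolute maximum is 160/3 at x = 5.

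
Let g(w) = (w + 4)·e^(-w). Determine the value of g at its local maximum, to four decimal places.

20.0855

Differentiating with the product rule gives g'(w) = (-w - 3)·e^(-w). Since e^(-w) > 0, the only critical point is w = -3.
g''(-3) has the same sign as -1 < 0, so this is a local maximum.
g(-3) = (1)·e^(3) ≈ 20.0855.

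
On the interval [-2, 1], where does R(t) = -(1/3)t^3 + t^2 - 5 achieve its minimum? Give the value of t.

0

The derivative is -t^2 + 2t, whose only zero in [-2, 1] is t = 0.
Candidates: R(-2) = 5/3,  R(0) = -5,  R(1) = -13/3.
So the minimum is R(0) = -5.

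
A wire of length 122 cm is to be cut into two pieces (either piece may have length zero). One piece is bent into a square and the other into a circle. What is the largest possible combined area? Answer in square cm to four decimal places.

Let x be the length used for the square. Square side x/4; circle radius (122−x)/(2π).
A(x) = (x/4)² + π·((122−x)/(2π))² = x²/16 + (122−x)²/(4π) for 0 ≤ x ≤ 122. A'(x) = x/8 − (122−x)/(2π) = 0 gives x = 4·122/(π+4) ≈ 68.3321.
A'' > 0, so the interior critical point is a minimum; the maximum is at an endpoint. A(0) = 1184.4311 and A(122) = 930.2500, so the largest area is 1184.4311.

1184.4311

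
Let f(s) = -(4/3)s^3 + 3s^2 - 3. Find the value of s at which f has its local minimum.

0

f'(s) = -4s^2 + 6s = 0 at s = 0, 3/2.
Since f''(s) = -8s + 6, we get f''(0) = 6 > 0 ⇒ local minimum; f''(3/2) = -6 < 0 ⇒ local maximum.
So the local minimum value is f(0) = -3.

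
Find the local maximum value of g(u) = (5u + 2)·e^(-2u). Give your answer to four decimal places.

g'(u) = 5·e^(-2u) + (5u + 2)·(-2)·e^(-2u) = (-10u + 1)·e^(-2u). Since e^(-2u) > 0, the only critical point is u = 1/10.
g''(1/10) has the same sign as -10 < 0, so this is a local maximum.
g(1/10) = (5/2)·e^(-1/5) ≈ 2.0468.

2.0468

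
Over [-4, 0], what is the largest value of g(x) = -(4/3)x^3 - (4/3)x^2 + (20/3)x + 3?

Differentiating, g'(x) = -4x^2 - (8/3)x + 20/3; whose only zero in [-4, 0] is x = -5/3.
Candidates: g(-4) = 121/3,  g(-5/3) = -457/81,  g(0) = 3.
Hence the absolute maximum is 121/3 at x = -4.

121/3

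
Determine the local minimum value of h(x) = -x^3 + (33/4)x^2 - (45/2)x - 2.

Critical points: h'(x) = -3x^2 + (33/2)x - 45/2 vanishes at x = 5/2, 3.
Since h''(x) = -6x + 33/2, we get h''(5/2) = 3/2 > 0 ⇒ local minimum; h''(3) = -3/2 < 0 ⇒ local maximum.
Thus h has its local minimum at x = 5/2, with value -357/16.

-357/16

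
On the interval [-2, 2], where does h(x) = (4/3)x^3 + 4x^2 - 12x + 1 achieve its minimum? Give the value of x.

1

Differentiating, h'(x) = 4x^2 + 8x - 12; whose only zero in [-2, 2] is x = 1.
Evaluating at the critical points and endpoints: h(-2) = 91/3,  h(1) = -17/3,  h(2) = 11/3.
The minimum over the interval is -17/3, attained at x = 1.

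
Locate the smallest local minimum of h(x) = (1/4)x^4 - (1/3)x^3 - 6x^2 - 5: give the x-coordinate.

h'(x) = x^3 - x^2 - 12x = 0 at x = -3, 0, 4.
h''(x) = 3x^2 - 2x - 12. h''(-3) = 21 > 0 ⇒ local minimum; h''(0) = -12 < 0 ⇒ local maximum; h''(4) = 28 > 0 ⇒ local minimum.
Thus h has its smallest local minimum at x = 4, with value -175/3.

4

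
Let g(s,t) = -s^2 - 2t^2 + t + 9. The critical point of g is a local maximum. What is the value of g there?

∂g/∂s = -2s = 0 and ∂g/∂t = -4t + 1 = 0, so (s, t) = (0, 1/4).
The Hessian has g_{ss} = -2, g_{tt} = -4, g_{st} = 0, giving D = 8 > 0 with g_{ss} < 0, so the point is a local maximum.
g(0, 1/4) = 73/8.

73/8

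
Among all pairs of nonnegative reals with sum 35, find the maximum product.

1225/4

With x + y = 35, the product is P(x) = x(35 − x).
P'(x) = 35 − 2x = 0 gives x = 35/2; P'' = −2 < 0, so this is the maximum.
P = 35/2·35/2 = 1225/4.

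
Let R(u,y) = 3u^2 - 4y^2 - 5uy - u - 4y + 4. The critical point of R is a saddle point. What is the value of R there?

356/73

∂R/∂u = 6u - 5y - 1 = 0 and ∂R/∂y = -5u - 8y - 4 = 0, so (u, y) = (-12/73, -29/73).
The Hessian has R_{uu} = 6, R_{yy} = -8, R_{uy} = -5, giving D = -73 < 0, so the point is a saddle point.
R(-12/73, -29/73) = 356/73.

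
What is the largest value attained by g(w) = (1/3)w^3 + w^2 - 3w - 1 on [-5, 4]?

73/3

Differentiating, g'(w) = w^2 + 2w - 3; which vanishes at w = -3 and w = 1.
Evaluating at the critical points and endpoints: g(-5) = -8/3, g(-3) = 8, g(1) = -8/3, g(4) = 73/3.
The maximum over the interval is 73/3, attained at w = 4.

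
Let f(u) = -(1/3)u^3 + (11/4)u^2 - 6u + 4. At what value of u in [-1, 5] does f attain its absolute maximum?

-1

The derivative is -u^2 + (11/2)u - 6, which vanishes at u = 3/2 and u = 4.
Compare values at every candidate in [-1, 5]: f(-1) = 157/12; f(3/2) = 1/16; f(4) = 8/3; f(5) = 13/12.
The maximum over the interval is 157/12, attained at u = -1.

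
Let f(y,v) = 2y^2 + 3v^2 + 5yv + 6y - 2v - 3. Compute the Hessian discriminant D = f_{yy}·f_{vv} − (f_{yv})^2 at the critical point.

-1

∂f/∂y = 4y + 5v + 6 = 0 and ∂f/∂v = 5y + 6v - 2 = 0, so (y, v) = (46, -38).
The Hessian has f_{yy} = 4, f_{vv} = 6, f_{yv} = 5, giving D = -1 < 0, so the point is a saddle point.
D = (4)·(6) − (5)^2 = -1.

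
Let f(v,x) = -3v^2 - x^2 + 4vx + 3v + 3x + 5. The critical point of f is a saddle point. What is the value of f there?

-13

∂f/∂v = -6v + 4x + 3 = 0 and ∂f/∂x = 4v - 2x + 3 = 0, so (v, x) = (-9/2, -15/2).
The Hessian has f_{vv} = -6, f_{xx} = -2, f_{vx} = 4, giving D = -4 < 0, so the point is a saddle point.
f(-9/2, -15/2) = -13.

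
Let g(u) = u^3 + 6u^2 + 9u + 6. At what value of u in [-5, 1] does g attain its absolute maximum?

g'(u) = 3u^2 + 12u + 9, which vanishes at u = -3 and u = -1.
Evaluating at the critical points and endpoints: g(-5) = -14, g(-3) = 6, g(-1) = 2, g(1) = 22.
So the maximum is g(1) = 22.

1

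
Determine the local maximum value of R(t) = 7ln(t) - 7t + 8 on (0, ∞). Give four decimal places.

R'(t) = 7/t − 7 = 0 gives t = 1.
R''(t) = -7/t², which is negative for t > 0, so this is a local maximum.
R(1) = 7·ln(1) - 7 + 8 ≈ 1.0000.

1.0000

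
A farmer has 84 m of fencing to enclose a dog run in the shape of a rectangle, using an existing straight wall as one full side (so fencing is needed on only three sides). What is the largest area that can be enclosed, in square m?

882

Let the sides perpendicular to the wall have length x and the parallel side y, so 2x + y = 84 and the area is A = xy = x(84 − 2x).
A'(x) = 84 − 4x = 0 gives x = 21, and A''(x) = −4 < 0 confirms a maximum.
Then y = 84 − 2·21 = 42 and A = 882.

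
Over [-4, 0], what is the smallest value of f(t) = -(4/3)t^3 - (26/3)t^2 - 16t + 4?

Differentiating, f'(t) = -4t^2 - (52/3)t - 16; which vanishes at t = -3 and t = -4/3.
Evaluating at the critical points and endpoints: f(-4) = 44/3,  f(-3) = 10,  f(-4/3) = 1060/81,  f(0) = 4.
So the minimum is f(0) = 4.

4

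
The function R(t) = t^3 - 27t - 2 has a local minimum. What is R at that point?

R'(t) = 3t^2 - 27. Setting R'(t) = 0 gives t ∈ {-3, 3}.
R''(t) = 6t. R''(-3) = -18 < 0 ⇒ local maximum; R''(3) = 18 > 0 ⇒ local minimum.
So the local minimum value is R(3) = -56.

-56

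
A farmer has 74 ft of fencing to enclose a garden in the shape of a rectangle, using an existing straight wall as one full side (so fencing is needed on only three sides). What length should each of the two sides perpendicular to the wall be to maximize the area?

Let the sides perpendicular to the wall have length x and the parallel side y, so 2x + y = 74 and the area is A = xy = x(74 − 2x).
A'(x) = 74 − 4x = 0 gives x = 37/2, and A''(x) = −4 < 0 confirms a maximum.
Then y = 74 − 2·37/2 = 37 and A = 1369/2.

37/2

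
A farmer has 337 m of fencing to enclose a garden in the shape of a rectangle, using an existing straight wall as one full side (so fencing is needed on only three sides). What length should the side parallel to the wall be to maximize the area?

Let the sides perpendicular to the wall have length x and the parallel side y, so 2x + y = 337 and the area is A = xy = x(337 − 2x).
A'(x) = 337 − 4x = 0 gives x = 337/4, and A''(x) = −4 < 0 confirms a maximum.
Then y = 337 − 2·337/4 = 337/2 and A = 113569/8.

337/2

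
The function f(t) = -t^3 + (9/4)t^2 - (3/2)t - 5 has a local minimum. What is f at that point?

-85/16

Critical points: f'(t) = -3t^2 + (9/2)t - 3/2 vanishes at t = 1/2, 1.
Second-derivative test with f''(t) = -6t + 9/2: f''(1/2) = 3/2 > 0 ⇒ local minimum; f''(1) = -3/2 < 0 ⇒ local maximum.
The local minimum is f(1/2) = -85/16.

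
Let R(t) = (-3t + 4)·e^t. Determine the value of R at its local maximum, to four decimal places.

4.1868

By the product rule, R'(t) = (-3t + 1)·e^t. Since e^t > 0, the only critical point is t = 1/3.
R''(1/3) has the same sign as -3 < 0, so this is a local maximum.
R(1/3) = (3)·e^(1/3) ≈ 4.1868.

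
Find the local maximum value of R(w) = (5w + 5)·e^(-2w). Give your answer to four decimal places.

6.7957

By the product rule, R'(w) = (-10w - 5)·e^(-2w). Since e^(-2w) > 0, the only critical point is w = -1/2.
R''(-1/2) has the same sign as -10 < 0, so this is a local maximum.
R(-1/2) = (5/2)·e^(1) ≈ 6.7957.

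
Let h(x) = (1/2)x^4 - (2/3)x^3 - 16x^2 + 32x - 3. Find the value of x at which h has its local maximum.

Critical points: h'(x) = 2x^3 - 2x^2 - 32x + 32 vanishes at x = -4, 1, 4.
Second-derivative test with h''(x) = 6x^2 - 4x - 32: h''(-4) = 80 > 0 ⇒ local minimum; h''(1) = -30 < 0 ⇒ local maximum; h''(4) = 48 > 0 ⇒ local minimum.
So the local maximum value is h(1) = 77/6.

1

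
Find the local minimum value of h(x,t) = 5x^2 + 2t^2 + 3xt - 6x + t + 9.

184/31

∂h/∂x = 10x + 3t - 6 = 0 and ∂h/∂t = 3x + 4t + 1 = 0, so (x, t) = (27/31, -28/31).
The Hessian has h_{xx} = 10, h_{tt} = 4, h_{xt} = 3, giving D = 31 > 0 with h_{xx} > 0, so the point is a local minimum.
h(27/31, -28/31) = 184/31.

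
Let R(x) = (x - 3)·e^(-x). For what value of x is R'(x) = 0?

By the product rule, R'(x) = (-x + 4)·e^(-x). Since e^(-x) > 0, the only critical point is x = 4.
R''(4) has the same sign as -1 < 0, so this is a local maximum.
R(4) = (1)·e^(-4) ≈ 0.0183.

4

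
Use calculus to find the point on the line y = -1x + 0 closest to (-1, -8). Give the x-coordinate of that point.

Minimize D(x)^2 = (x + 1)^2 + (-x + 8)^2.
d/dx[D^2] = 2(x + 1) + 2·(-1)·(-x + 8) = 0 ⇒ x = 7/2.
Then y = -7/2 and the distance is √(81/2) ≈ 6.3640.

7/2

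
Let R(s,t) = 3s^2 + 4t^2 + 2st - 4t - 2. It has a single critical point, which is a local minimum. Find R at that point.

∂R/∂s = 6s + 2t = 0 and ∂R/∂t = 2s + 8t - 4 = 0, so (s, t) = (-2/11, 6/11).
The Hessian has R_{ss} = 6, R_{tt} = 8, R_{st} = 2, giving D = 44 > 0 with R_{ss} > 0, so the point is a local minimum.
R(-2/11, 6/11) = -34/11.

-34/11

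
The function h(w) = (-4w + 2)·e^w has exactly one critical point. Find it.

Differentiating with the product rule gives h'(w) = (-4w - 2)·e^w. Since e^w > 0, the only critical point is w = -1/2.
h''(-1/2) has the same sign as -4 < 0, so this is a local maximum.
h(-1/2) = (4)·e^(-1/2) ≈ 2.4261.

-1/2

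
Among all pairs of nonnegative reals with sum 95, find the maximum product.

With x + y = 95, the product is P(x) = x(95 − x).
P'(x) = 95 − 2x = 0 gives x = 95/2; P'' = −2 < 0, so this is the maximum.
P = 95/2·95/2 = 9025/4.

9025/4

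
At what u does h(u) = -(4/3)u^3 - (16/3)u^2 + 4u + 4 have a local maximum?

1/3

Critical points: h'(u) = -4u^2 - (32/3)u + 4 vanishes at u = -3, 1/3.
Second-derivative test with h''(u) = -8u - 32/3: h''(-3) = 40/3 > 0 ⇒ local minimum; h''(1/3) = -40/3 < 0 ⇒ local maximum.
So the local maximum value is h(1/3) = 380/81.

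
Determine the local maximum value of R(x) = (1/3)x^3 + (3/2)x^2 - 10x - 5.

Critical points: R'(x) = x^2 + 3x - 10 vanishes at x = -5, 2.
R''(x) = 2x + 3. R''(-5) = -7 < 0 ⇒ local maximum; R''(2) = 7 > 0 ⇒ local minimum.
So the local maximum value is R(-5) = 245/6.

245/6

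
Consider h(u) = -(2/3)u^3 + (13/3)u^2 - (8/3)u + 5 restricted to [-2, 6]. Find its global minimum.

1

h'(u) = -2u^2 + (26/3)u - 8/3, which vanishes at u = 1/3 and u = 4.
Candidates: h(-2) = 33; h(1/3) = 370/81; h(4) = 21; h(6) = 1.
So the minimum is h(6) = 1.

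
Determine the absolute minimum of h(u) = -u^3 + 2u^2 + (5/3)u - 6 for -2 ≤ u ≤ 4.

-94/3

Differentiating, h'(u) = -3u^2 + 4u + 5/3; which vanishes at u = -1/3 and u = 5/3.
Candidates: h(-2) = 20/3; h(-1/3) = -170/27; h(5/3) = -62/27; h(4) = -94/3.
The minimum over the interval is -94/3, attained at u = 4.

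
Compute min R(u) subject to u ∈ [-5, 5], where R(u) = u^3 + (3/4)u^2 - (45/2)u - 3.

The derivative is 3u^2 + (3/2)u - 45/2, which vanishes at u = -3 and u = 5/2.
Evaluating at the critical points and endpoints: R(-5) = 13/4; R(-3) = 177/4; R(5/2) = -623/16; R(5) = 113/4.
Hence the absolute minimum is -623/16 at u = 5/2.

-623/16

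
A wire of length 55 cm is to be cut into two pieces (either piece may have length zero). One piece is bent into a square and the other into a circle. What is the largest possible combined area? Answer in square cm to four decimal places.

240.7219

Let x be the length used for the square. Square side x/4; circle radius (55−x)/(2π).
A(x) = (x/4)² + π·((55−x)/(2π))² = x²/16 + (55−x)²/(4π) for 0 ≤ x ≤ 55. A'(x) = x/8 − (55−x)/(2π) = 0 gives x = 4·55/(π+4) ≈ 30.8055.
A'' > 0, so the interior critical point is a minimum; the maximum is at an endpoint. A(0) = 240.7219 and A(55) = 189.0625, so the largest area is 240.7219.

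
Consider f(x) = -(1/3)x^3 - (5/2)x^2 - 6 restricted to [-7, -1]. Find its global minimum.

-161/6

Differentiating, f'(x) = -x^2 - 5x; whose only zero in [-7, -1] is x = -5.
Evaluating at the critical points and endpoints: f(-7) = -85/6,  f(-5) = -161/6,  f(-1) = -49/6.
Hence the absolute minimum is -161/6 at x = -5.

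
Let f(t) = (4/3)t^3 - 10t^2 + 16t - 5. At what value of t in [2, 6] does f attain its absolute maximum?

The derivative is 4t^2 - 20t + 16, whose only zero in [2, 6] is t = 4.
Compare values at every candidate in [2, 6]: f(2) = -7/3, f(4) = -47/3, f(6) = 19.
Hence the absolute maximum is 19 at t = 6.

6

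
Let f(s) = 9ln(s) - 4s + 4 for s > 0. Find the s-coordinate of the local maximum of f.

9/4

f'(s) = 9/s − 4 = 0 gives s = 9/4.
f''(s) = -9/s², which is negative for s > 0, so this is a local maximum.
f(9/4) = 9·ln(9/4) - 9 + 4 ≈ 2.2984.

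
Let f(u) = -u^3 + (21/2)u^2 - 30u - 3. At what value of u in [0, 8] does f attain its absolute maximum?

0

The derivative is -3u^2 + 21u - 30, which vanishes at u = 2 and u = 5.
Candidates: f(0) = -3,  f(2) = -29,  f(5) = -31/2,  f(8) = -83.
Hence the absolute maximum is -3 at u = 0.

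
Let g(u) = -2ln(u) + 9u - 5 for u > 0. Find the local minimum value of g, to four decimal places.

g'(u) = -2/u + 9 = 0 gives u = 2/9.
g''(u) = 2/u², which is positive for u > 0, so this is a local minimum.
g(2/9) = -2·ln(2/9) + 2 - 5 ≈ 0.0082.

0.0082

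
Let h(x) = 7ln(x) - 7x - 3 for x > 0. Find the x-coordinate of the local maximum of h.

1

h'(x) = 7/x − 7 = 0 gives x = 1.
h''(x) = -7/x², which is negative for x > 0, so this is a local maximum.
h(1) = 7·ln(1) - 7 - 3 ≈ -10.0000.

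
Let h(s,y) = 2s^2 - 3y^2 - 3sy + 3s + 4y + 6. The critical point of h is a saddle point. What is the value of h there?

239/33

∂h/∂s = 4s - 3y + 3 = 0 and ∂h/∂y = -3s - 6y + 4 = 0, so (s, y) = (-2/11, 25/33).
The Hessian has h_{ss} = 4, h_{yy} = -6, h_{sy} = -3, giving D = -33 < 0, so the point is a saddle point.
h(-2/11, 25/33) = 239/33.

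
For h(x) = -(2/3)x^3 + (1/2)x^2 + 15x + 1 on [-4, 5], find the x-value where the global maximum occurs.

3

h'(x) = -2x^2 + x + 15, which vanishes at x = -5/2 and x = 3.
Candidates: h(-4) = -25/3; h(-5/2) = -551/24; h(3) = 65/2; h(5) = 31/6.
So the maximum is h(3) = 65/2.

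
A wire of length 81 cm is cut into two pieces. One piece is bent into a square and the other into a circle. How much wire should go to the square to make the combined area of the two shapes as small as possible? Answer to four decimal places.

Let x be the length used for the square. Square side x/4; circle radius (81−x)/(2π).
A(x) = (x/4)² + π·((81−x)/(2π))² = x²/16 + (81−x)²/(4π) for 0 ≤ x ≤ 81. A'(x) = x/8 − (81−x)/(2π) = 0 gives x = 4·81/(π+4) ≈ 45.3680.
A'' = 1/8 + 1/(2π) > 0, so this gives the minimum combined area; x ≈ 45.3680 cm to the square.

45.3680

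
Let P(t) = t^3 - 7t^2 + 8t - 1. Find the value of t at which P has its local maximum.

2/3

P'(t) = 3t^2 - 14t + 8. Setting P'(t) = 0 gives t ∈ {2/3, 4}.
Second-derivative test with P''(t) = 6t - 14: P''(2/3) = -10 < 0 ⇒ local maximum; P''(4) = 10 > 0 ⇒ local minimum.
So the local maximum value is P(2/3) = 41/27.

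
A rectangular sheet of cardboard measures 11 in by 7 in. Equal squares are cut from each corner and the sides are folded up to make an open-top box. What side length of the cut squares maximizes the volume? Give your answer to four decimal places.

With cut size x, the volume is V(x) = x(11 − 2x)(7 − 2x) for 0 < x < 3.5.
V'(x) = 12x^2 − 72x + 77. Setting V'(x) = 0 gives x ≈ 1.3927 (the root in (0, 3.5)).
V''(x) = 24x − 72 is negative there, so this is the maximum; V ≈ 48.2170.

1.3927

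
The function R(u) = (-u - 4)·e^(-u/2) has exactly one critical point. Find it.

-2

Differentiating with the product rule gives R'(u) = ((1/2)u + 1)·e^(-u/2). Since e^(-u/2) > 0, the only critical point is u = -2.
R''(-2) has the same sign as 1/2 > 0, so this is a local minimum.
R(-2) = (-2)·e^(1) ≈ -5.4366.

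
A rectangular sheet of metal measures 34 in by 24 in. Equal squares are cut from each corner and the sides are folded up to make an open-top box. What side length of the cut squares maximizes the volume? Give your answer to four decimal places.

4.6224

With cut size x, the volume is V(x) = x(34 − 2x)(24 − 2x) for 0 < x < 12.
V'(x) = 12x^2 − 232x + 816. Setting V'(x) = 0 gives x ≈ 4.6224 (the root in (0, 12)).
V''(x) = 24x − 232 is negative there, so this is the maximum; V ≈ 1688.4145.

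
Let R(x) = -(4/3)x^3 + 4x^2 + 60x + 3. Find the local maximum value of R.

R'(x) = -4x^2 + 8x + 60. Setting R'(x) = 0 gives x ∈ {-3, 5}.
Second-derivative test with R''(x) = -8x + 8: R''(-3) = 32 > 0 ⇒ local minimum; R''(5) = -32 < 0 ⇒ local maximum.
The local maximum is R(5) = 709/3.

709/3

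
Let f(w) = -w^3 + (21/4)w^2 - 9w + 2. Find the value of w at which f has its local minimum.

3/2

f'(w) = -3w^2 + (21/2)w - 9 = 0 at w = 3/2, 2.
f''(w) = -6w + 21/2. f''(3/2) = 3/2 > 0 ⇒ local minimum; f''(2) = -3/2 < 0 ⇒ local maximum.
So the local minimum value is f(3/2) = -49/16.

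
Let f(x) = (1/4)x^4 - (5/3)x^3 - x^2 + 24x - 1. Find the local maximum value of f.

Critical points: f'(x) = x^3 - 5x^2 - 2x + 24 vanishes at x = -2, 3, 4.
Second-derivative test with f''(x) = 3x^2 - 10x - 2: f''(-2) = 30 > 0 ⇒ local minimum; f''(3) = -5 < 0 ⇒ local maximum; f''(4) = 6 > 0 ⇒ local minimum.
The local maximum is f(3) = 149/4.

149/4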